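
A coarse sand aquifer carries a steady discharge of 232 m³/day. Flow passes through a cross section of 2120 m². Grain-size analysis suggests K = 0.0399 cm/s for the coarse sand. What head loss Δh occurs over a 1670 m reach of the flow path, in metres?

5.30

Convert K: 0.0399 cm/s × 864 = 34.47 m/day.
From Q = K·A·i, i = Q / (K·A) = 232 / (34.47 × 2120) = 0.003174.
Head loss Δh = i · L = 0.003174 × 1670 = 5.301 m.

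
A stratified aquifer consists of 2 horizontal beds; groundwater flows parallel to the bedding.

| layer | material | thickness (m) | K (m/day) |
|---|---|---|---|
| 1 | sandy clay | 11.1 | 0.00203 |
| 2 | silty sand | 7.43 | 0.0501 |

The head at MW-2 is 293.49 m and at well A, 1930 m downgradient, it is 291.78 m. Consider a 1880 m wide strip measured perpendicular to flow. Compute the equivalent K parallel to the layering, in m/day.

0.0213

Flow is parallel to layering, so each bed carries its own Darcy discharge and the transmissivities add.
Σ(K_i·b_i) = 0.00203×11.1 + 0.0501×7.43 = 0.3948 m²/day.
Total thickness b = 18.53 m, so K_eq = Σ(K_i·b_i)/b = 0.02130 m/day.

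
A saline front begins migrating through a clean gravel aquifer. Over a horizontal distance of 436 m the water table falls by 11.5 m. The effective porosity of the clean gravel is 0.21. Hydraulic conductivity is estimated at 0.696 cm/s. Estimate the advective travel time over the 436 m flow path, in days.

5.77

Convert K: 0.696 cm/s × 864 = 601.3 m/day.
Hydraulic gradient i = Δh / L = 11.5 / 436 = 0.02638.
Darcy flux q = K · i = 601.3 × 0.02638 = 15.86 m/day.
Seepage velocity v = q / n_e = 15.86 / 0.21 = 75.53 m/day.
Travel time t = L / v = 436 / 75.53 = 5.773 days.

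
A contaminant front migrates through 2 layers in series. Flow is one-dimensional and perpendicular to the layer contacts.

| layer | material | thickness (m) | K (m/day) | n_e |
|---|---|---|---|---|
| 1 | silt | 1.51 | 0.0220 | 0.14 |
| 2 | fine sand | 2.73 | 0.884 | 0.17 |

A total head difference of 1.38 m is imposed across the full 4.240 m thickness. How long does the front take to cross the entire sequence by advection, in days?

With flow normal to the layers, continuity requires the same specific discharge q through every layer.
Σ(b_i/K_i) = 1.51/0.0220 + 2.73/0.884 = 71.72 d.
q = Δh / Σ(b_i/K_i) = 1.38 / 71.72 = 0.01924 m/day.
In each layer the seepage velocity is v_i = q/n_i, so the layer transit time is t_i = b_i·n_i / q:
  layer 1 (silt): t_1 = 1.51 × 0.14 / 0.01924 = 10.99 d
  layer 2 (fine sand): t_2 = 2.73 × 0.17 / 0.01924 = 24.12 d
Total t = Σ t_i = 35.11 days.

35.1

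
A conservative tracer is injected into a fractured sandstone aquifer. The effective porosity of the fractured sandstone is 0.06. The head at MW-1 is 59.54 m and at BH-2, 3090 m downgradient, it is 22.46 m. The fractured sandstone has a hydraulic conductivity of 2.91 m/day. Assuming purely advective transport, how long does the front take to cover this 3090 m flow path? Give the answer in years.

Hydraulic gradient i = (59.54 − 22.46) / 3090 = 37.08 / 3090 = 0.01200.
Darcy flux q = K · i = 2.910 × 0.01200 = 0.03492 m/day.
Seepage velocity v = q / n_e = 0.03492 / 0.06 = 0.5820 m/day.
Travel time t = L / v = 3090 / 0.5820 = 5309 days = 14.54 years.

14.5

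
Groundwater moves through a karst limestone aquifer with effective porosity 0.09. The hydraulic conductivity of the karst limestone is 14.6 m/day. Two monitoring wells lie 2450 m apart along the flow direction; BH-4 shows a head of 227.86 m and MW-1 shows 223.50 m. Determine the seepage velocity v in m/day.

Hydraulic gradient i = (227.86 − 223.50) / 2450 = 4.36 / 2450 = 0.001780.
Darcy flux q = K · i = 14.60 × 0.001780 = 0.02598 m/day.
Seepage velocity v = q / n_e = 0.02598 / 0.09 = 0.2887 m/day.

0.289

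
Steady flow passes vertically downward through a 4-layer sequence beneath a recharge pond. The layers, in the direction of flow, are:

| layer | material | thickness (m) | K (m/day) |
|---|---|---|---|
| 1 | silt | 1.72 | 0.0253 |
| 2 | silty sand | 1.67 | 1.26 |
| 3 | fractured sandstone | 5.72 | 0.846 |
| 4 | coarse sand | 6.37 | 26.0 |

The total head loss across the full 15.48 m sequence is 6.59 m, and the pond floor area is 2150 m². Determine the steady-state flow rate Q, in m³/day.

186

Flow is perpendicular to layering, so the layers act in series and the equivalent K is the thickness-weighted harmonic mean.
Total thickness L = 1.72 + 1.67 + 5.72 + 6.37 = 15.48 m.
Σ(b_i/K_i) = 1.72/0.0253 + 1.67/1.26 + 5.72/0.846 + 6.37/26.0 = 76.32 d.
K_eq = L / Σ(b_i/K_i) = 15.48 / 76.32 = 0.2028 m/day.
Q = K_eq · A · (Δh/L) = 0.2028 × 2150 × (6.59/15.48) = 185.7 m³/day.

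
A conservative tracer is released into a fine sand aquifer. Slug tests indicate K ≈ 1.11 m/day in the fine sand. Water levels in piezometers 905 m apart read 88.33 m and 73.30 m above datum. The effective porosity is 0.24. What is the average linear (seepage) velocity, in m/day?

Hydraulic gradient i = (88.33 − 73.30) / 905 = 15.03 / 905 = 0.01661.
Darcy flux q = K · i = 1.110 × 0.01661 = 0.01843 m/day.
Seepage velocity v = q / n_e = 0.01843 / 0.24 = 0.07681 m/day.

0.0768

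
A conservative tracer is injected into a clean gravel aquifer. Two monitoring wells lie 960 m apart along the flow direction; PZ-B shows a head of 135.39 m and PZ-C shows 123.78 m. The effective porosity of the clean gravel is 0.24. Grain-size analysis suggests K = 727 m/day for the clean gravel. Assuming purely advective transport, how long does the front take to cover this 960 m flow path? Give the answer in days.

Hydraulic gradient i = (135.39 − 123.78) / 960 = 11.61 / 960 = 0.01209.
Darcy flux q = K · i = 727.0 × 0.01209 = 8.792 m/day.
Seepage velocity v = q / n_e = 8.792 / 0.24 = 36.63 m/day.
Travel time t = L / v = 960 / 36.63 = 26.21 days.

26.2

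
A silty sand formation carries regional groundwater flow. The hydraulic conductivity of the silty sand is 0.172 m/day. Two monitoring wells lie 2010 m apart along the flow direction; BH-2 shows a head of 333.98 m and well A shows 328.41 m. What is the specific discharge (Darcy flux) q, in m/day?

0.000477

Hydraulic gradient i = (333.98 − 328.41) / 2010 = 5.57 / 2010 = 0.002771.
Specific discharge q = K · i = 0.1720 × 0.002771 = 0.0004766 m/day.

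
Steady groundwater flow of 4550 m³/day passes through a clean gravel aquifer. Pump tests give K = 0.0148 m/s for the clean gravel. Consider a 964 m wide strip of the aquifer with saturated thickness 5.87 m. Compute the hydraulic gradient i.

Convert K: 0.0148 m/s × 86400 = 1279 m/day.
Cross-sectional area A = 964 × 5.87 = 5659 m².
From Q = K·A·i, i = Q / (K·A) = 4550 / (1279 × 5659) = 0.0006288.

0.000629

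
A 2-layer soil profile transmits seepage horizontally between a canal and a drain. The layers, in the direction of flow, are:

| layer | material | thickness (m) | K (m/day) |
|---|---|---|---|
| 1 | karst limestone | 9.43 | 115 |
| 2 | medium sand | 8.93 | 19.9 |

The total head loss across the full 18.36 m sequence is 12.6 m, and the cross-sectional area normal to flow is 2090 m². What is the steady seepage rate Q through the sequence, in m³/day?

Flow is perpendicular to layering, so the layers act in series and the equivalent K is the thickness-weighted harmonic mean.
Total thickness L = 9.43 + 8.93 = 18.36 m.
Σ(b_i/K_i) = 9.43/115 + 8.93/19.9 = 0.5307 d.
K_eq = L / Σ(b_i/K_i) = 18.36 / 0.5307 = 34.59 m/day.
Q = K_eq · A · (Δh/L) = 34.59 × 2090 × (12.6/18.36) = 49617 m³/day.

49600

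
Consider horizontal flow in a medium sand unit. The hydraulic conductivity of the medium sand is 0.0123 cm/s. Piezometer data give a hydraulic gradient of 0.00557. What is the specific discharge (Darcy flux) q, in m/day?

0.0592

Convert K: 0.0123 cm/s × 864 = 10.63 m/day.
Hydraulic gradient i = 0.00557.
Specific discharge q = K · i = 10.63 × 0.005570 = 0.05919 m/day.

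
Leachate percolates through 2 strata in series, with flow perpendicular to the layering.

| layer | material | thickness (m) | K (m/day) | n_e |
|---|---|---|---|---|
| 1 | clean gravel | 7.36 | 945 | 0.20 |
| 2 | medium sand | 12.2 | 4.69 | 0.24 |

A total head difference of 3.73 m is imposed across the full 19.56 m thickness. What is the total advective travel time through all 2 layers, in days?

With flow normal to the layers, continuity requires the same specific discharge q through every layer.
Σ(b_i/K_i) = 7.36/945 + 12.2/4.69 = 2.609 d.
q = Δh / Σ(b_i/K_i) = 3.73 / 2.609 = 1.430 m/day.
In each layer the seepage velocity is v_i = q/n_i, so the layer transit time is t_i = b_i·n_i / q:
  layer 1 (clean gravel): t_1 = 7.36 × 0.20 / 1.430 = 1.030 d
  layer 2 (medium sand): t_2 = 12.2 × 0.24 / 1.430 = 2.048 d
Total t = Σ t_i = 3.078 days.

3.08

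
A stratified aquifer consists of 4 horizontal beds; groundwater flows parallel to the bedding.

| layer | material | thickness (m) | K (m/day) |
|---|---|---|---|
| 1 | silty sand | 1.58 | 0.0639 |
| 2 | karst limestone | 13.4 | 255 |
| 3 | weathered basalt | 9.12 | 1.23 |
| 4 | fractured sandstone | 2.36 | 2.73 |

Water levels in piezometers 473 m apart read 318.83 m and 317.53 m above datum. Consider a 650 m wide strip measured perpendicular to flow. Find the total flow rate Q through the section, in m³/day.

Flow is parallel to layering, so each bed carries its own Darcy discharge and the transmissivities add.
Σ(K_i·b_i) = 0.0639×1.58 + 255×13.4 + 1.23×9.12 + 2.73×2.36 = 3435 m²/day.
Hydraulic gradient i = (318.83 − 317.53) / 473 = 1.3 / 473 = 0.002748.
Q = Σ(K_i·b_i) · W · i = 3435 × 650 × 0.002748 = 6136 m³/day.

6140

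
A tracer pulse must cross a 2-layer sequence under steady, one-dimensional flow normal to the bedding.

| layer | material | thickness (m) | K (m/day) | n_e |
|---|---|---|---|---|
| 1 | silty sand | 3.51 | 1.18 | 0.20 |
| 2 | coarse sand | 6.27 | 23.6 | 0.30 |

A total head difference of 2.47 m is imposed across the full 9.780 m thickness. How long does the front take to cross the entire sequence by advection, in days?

With flow normal to the layers, continuity requires the same specific discharge q through every layer.
Σ(b_i/K_i) = 3.51/1.18 + 6.27/23.6 = 3.240 d.
q = Δh / Σ(b_i/K_i) = 2.47 / 3.240 = 0.7623 m/day.
In each layer the seepage velocity is v_i = q/n_i, so the layer transit time is t_i = b_i·n_i / q:
  layer 1 (silty sand): t_1 = 3.51 × 0.20 / 0.7623 = 0.9209 d
  layer 2 (coarse sand): t_2 = 6.27 × 0.30 / 0.7623 = 2.468 d
Total t = Σ t_i = 3.388 days.

3.39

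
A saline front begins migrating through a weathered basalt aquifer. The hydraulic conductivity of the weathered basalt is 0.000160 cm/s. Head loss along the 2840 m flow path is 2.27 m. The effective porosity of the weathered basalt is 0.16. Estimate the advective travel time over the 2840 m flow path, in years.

Convert K: 0.000160 cm/s × 864 = 0.1382 m/day.
Hydraulic gradient i = Δh / L = 2.27 / 2840 = 0.0007993.
Darcy flux q = K · i = 0.1382 × 0.0007993 = 0.0001105 m/day.
Seepage velocity v = q / n_e = 0.0001105 / 0.16 = 0.0006906 m/day.
Travel time t = L / v = 2840 / 0.0006906 = 4.112e+06 days = 11259 years.

11300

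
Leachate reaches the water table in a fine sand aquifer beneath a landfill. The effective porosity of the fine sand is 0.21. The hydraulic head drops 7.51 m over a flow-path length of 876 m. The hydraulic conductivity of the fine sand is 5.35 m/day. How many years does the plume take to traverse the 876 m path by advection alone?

Hydraulic gradient i = Δh / L = 7.51 / 876 = 0.008573.
Darcy flux q = K · i = 5.350 × 0.008573 = 0.04587 m/day.
Seepage velocity v = q / n_e = 0.04587 / 0.21 = 0.2184 m/day.
Travel time t = L / v = 876 / 0.2184 = 4011 days = 10.98 years.

11.0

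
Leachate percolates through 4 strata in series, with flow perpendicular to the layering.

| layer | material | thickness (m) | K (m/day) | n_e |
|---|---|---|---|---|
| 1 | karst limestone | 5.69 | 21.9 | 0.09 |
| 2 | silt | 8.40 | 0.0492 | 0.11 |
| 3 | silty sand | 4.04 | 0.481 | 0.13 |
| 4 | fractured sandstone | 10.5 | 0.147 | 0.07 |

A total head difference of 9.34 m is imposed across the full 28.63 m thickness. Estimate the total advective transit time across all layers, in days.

72.4

With flow normal to the layers, continuity requires the same specific discharge q through every layer.
Σ(b_i/K_i) = 5.69/21.9 + 8.40/0.0492 + 4.04/0.481 + 10.5/0.147 = 250.8 d.
q = Δh / Σ(b_i/K_i) = 9.34 / 250.8 = 0.03724 m/day.
In each layer the seepage velocity is v_i = q/n_i, so the layer transit time is t_i = b_i·n_i / q:
  layer 1 (karst limestone): t_1 = 5.69 × 0.09 / 0.03724 = 13.75 d
  layer 2 (silt): t_2 = 8.40 × 0.11 / 0.03724 = 24.81 d
  layer 3 (silty sand): t_3 = 4.04 × 0.13 / 0.03724 = 14.10 d
  layer 4 (fractured sandstone): t_4 = 10.5 × 0.07 / 0.03724 = 19.74 d
Total t = Σ t_i = 72.41 days.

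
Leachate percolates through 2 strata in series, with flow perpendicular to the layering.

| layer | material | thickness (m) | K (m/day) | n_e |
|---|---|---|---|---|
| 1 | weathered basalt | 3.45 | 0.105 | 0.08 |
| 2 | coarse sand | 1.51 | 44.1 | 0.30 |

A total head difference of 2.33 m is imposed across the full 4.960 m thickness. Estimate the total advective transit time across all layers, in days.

With flow normal to the layers, continuity requires the same specific discharge q through every layer.
Σ(b_i/K_i) = 3.45/0.105 + 1.51/44.1 = 32.89 d.
q = Δh / Σ(b_i/K_i) = 2.33 / 32.89 = 0.07084 m/day.
In each layer the seepage velocity is v_i = q/n_i, so the layer transit time is t_i = b_i·n_i / q:
  layer 1 (weathered basalt): t_1 = 3.45 × 0.08 / 0.07084 = 3.896 d
  layer 2 (coarse sand): t_2 = 1.51 × 0.30 / 0.07084 = 6.395 d
Total t = Σ t_i = 10.29 days.

10.3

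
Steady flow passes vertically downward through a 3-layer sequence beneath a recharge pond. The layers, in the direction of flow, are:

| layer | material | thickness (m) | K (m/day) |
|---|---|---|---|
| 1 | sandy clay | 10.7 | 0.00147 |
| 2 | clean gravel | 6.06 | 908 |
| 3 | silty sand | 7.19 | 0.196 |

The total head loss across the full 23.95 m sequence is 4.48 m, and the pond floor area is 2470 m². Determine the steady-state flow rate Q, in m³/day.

Flow is perpendicular to layering, so the layers act in series and the equivalent K is the thickness-weighted harmonic mean.
Total thickness L = 10.7 + 6.06 + 7.19 = 23.95 m.
Σ(b_i/K_i) = 10.7/0.00147 + 6.06/908 + 7.19/0.196 = 7316 d.
K_eq = L / Σ(b_i/K_i) = 23.95 / 7316 = 0.003274 m/day.
Q = K_eq · A · (Δh/L) = 0.003274 × 2470 × (4.48/23.95) = 1.513 m³/day.

1.51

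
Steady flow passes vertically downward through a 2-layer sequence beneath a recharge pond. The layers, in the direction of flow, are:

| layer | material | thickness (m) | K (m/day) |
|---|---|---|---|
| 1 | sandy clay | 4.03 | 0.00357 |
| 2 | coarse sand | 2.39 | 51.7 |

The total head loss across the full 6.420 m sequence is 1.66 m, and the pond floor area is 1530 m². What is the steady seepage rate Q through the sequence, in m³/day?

Flow is perpendicular to layering, so the layers act in series and the equivalent K is the thickness-weighted harmonic mean.
Total thickness L = 4.03 + 2.39 = 6.420 m.
Σ(b_i/K_i) = 4.03/0.00357 + 2.39/51.7 = 1129 d.
K_eq = L / Σ(b_i/K_i) = 6.420 / 1129 = 0.005687 m/day.
Q = K_eq · A · (Δh/L) = 0.005687 × 1530 × (1.66/6.420) = 2.250 m³/day.

2.25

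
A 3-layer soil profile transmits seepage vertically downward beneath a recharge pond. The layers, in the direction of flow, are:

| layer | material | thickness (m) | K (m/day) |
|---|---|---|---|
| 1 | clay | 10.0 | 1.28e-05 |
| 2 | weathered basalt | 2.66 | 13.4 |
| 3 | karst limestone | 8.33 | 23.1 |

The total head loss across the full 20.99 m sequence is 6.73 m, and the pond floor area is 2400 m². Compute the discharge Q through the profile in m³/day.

Flow is perpendicular to layering, so the layers act in series and the equivalent K is the thickness-weighted harmonic mean.
Total thickness L = 10.0 + 2.66 + 8.33 = 20.99 m.
Σ(b_i/K_i) = 10.0/1.28e-05 + 2.66/13.4 + 8.33/23.1 = 7.813e+05 d.
K_eq = L / Σ(b_i/K_i) = 20.99 / 7.813e+05 = 2.687e-05 m/day.
Q = K_eq · A · (Δh/L) = 2.687e-05 × 2400 × (6.73/20.99) = 0.02067 m³/day.

0.0207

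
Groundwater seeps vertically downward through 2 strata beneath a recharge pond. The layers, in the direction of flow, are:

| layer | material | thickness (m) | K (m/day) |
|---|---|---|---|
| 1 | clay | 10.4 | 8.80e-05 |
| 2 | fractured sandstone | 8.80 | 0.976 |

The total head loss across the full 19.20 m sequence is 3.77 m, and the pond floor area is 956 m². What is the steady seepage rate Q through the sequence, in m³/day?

0.0305

Flow is perpendicular to layering, so the layers act in series and the equivalent K is the thickness-weighted harmonic mean.
Total thickness L = 10.4 + 8.80 = 19.20 m.
Σ(b_i/K_i) = 10.4/8.80e-05 + 8.80/0.976 = 1.182e+05 d.
K_eq = L / Σ(b_i/K_i) = 19.20 / 1.182e+05 = 0.0001624 m/day.
Q = K_eq · A · (Δh/L) = 0.0001624 × 956 × (3.77/19.20) = 0.03049 m³/day.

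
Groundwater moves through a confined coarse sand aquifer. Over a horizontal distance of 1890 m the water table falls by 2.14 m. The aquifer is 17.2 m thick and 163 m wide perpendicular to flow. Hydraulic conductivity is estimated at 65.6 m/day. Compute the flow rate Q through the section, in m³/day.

Cross-sectional area A = 163 × 17.2 = 2804 m².
Hydraulic gradient i = Δh / L = 2.14 / 1890 = 0.001132.
Darcy's law: Q = K · A · i = 65.60 × 2804 × 0.001132 = 208.2 m³/day.

208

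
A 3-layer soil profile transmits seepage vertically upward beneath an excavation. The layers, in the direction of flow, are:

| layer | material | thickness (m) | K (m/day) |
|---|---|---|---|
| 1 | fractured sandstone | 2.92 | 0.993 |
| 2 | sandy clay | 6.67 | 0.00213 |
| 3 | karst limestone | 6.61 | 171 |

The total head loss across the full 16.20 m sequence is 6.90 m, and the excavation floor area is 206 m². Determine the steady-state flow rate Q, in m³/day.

0.453

Flow is perpendicular to layering, so the layers act in series and the equivalent K is the thickness-weighted harmonic mean.
Total thickness L = 2.92 + 6.67 + 6.61 = 16.20 m.
Σ(b_i/K_i) = 2.92/0.993 + 6.67/0.00213 + 6.61/171 = 3134 d.
K_eq = L / Σ(b_i/K_i) = 16.20 / 3134 = 0.005168 m/day.
Q = K_eq · A · (Δh/L) = 0.005168 × 206 × (6.90/16.20) = 0.4535 m³/day.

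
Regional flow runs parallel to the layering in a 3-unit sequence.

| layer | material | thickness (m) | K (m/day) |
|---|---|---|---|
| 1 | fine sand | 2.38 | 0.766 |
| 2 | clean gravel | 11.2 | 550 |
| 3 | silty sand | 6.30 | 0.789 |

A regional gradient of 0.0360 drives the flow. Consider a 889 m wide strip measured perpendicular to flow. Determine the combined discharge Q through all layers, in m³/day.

Flow is parallel to layering, so each bed carries its own Darcy discharge and the transmissivities add.
Σ(K_i·b_i) = 0.766×2.38 + 550×11.2 + 0.789×6.30 = 6167 m²/day.
Hydraulic gradient i = 0.0360.
Q = Σ(K_i·b_i) · W · i = 6167 × 889 × 0.03600 = 1.974e+05 m³/day.

197000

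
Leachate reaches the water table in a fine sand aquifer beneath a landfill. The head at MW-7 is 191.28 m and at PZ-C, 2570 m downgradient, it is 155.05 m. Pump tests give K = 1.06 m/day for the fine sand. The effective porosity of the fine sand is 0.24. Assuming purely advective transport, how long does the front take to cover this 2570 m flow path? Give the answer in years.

Hydraulic gradient i = (191.28 − 155.05) / 2570 = 36.23 / 2570 = 0.01410.
Darcy flux q = K · i = 1.060 × 0.01410 = 0.01494 m/day.
Seepage velocity v = q / n_e = 0.01494 / 0.24 = 0.06226 m/day.
Travel time t = L / v = 2570 / 0.06226 = 41277 days = 113.0 years.

113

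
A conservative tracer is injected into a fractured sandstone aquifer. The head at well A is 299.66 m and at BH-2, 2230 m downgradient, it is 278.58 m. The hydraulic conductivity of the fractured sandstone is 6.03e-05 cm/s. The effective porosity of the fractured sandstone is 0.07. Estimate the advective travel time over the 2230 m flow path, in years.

868

Convert K: 6.03e-05 cm/s × 864 = 0.05210 m/day.
Hydraulic gradient i = (299.66 − 278.58) / 2230 = 21.08 / 2230 = 0.009453.
Darcy flux q = K · i = 0.05210 × 0.009453 = 0.0004925 m/day.
Seepage velocity v = q / n_e = 0.0004925 / 0.07 = 0.007036 m/day.
Travel time t = L / v = 2230 / 0.007036 = 3.170e+05 days = 867.8 years.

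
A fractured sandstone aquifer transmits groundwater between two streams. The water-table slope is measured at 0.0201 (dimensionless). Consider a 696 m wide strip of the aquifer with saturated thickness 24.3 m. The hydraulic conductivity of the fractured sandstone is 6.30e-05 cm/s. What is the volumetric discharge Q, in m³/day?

18.5

Convert K: 6.30e-05 cm/s × 864 = 0.05443 m/day.
Cross-sectional area A = 696 × 24.3 = 16913 m².
Hydraulic gradient i = 0.0201.
Darcy's law: Q = K · A · i = 0.05443 × 16913 × 0.02010 = 18.50 m³/day.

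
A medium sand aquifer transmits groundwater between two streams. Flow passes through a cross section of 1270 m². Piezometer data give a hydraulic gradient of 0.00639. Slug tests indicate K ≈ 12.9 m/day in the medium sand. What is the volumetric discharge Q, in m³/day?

105

Hydraulic gradient i = 0.00639.
Darcy's law: Q = K · A · i = 12.90 × 1270 × 0.006390 = 104.7 m³/day.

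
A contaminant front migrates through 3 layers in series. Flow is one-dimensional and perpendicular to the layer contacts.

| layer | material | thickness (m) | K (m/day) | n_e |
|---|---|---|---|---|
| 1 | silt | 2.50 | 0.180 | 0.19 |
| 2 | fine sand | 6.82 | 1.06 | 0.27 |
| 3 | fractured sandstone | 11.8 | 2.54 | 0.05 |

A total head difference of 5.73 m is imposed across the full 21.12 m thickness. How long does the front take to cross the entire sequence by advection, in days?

With flow normal to the layers, continuity requires the same specific discharge q through every layer.
Σ(b_i/K_i) = 2.50/0.180 + 6.82/1.06 + 11.8/2.54 = 24.97 d.
q = Δh / Σ(b_i/K_i) = 5.73 / 24.97 = 0.2295 m/day.
In each layer the seepage velocity is v_i = q/n_i, so the layer transit time is t_i = b_i·n_i / q:
  layer 1 (silt): t_1 = 2.50 × 0.19 / 0.2295 = 2.070 d
  layer 2 (fine sand): t_2 = 6.82 × 0.27 / 0.2295 = 8.024 d
  layer 3 (fractured sandstone): t_3 = 11.8 × 0.05 / 0.2295 = 2.571 d
Total t = Σ t_i = 12.66 days.

12.7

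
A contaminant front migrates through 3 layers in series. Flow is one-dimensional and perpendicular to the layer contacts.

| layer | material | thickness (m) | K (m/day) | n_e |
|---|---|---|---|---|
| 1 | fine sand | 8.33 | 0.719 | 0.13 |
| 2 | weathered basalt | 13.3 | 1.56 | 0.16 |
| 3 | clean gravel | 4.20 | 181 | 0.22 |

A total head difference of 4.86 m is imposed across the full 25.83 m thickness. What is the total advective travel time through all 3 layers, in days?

17.1

With flow normal to the layers, continuity requires the same specific discharge q through every layer.
Σ(b_i/K_i) = 8.33/0.719 + 13.3/1.56 + 4.20/181 = 20.13 d.
q = Δh / Σ(b_i/K_i) = 4.86 / 20.13 = 0.2414 m/day.
In each layer the seepage velocity is v_i = q/n_i, so the layer transit time is t_i = b_i·n_i / q:
  layer 1 (fine sand): t_1 = 8.33 × 0.13 / 0.2414 = 4.486 d
  layer 2 (weathered basalt): t_2 = 13.3 × 0.16 / 0.2414 = 8.816 d
  layer 3 (clean gravel): t_3 = 4.20 × 0.22 / 0.2414 = 3.828 d
Total t = Σ t_i = 17.13 days.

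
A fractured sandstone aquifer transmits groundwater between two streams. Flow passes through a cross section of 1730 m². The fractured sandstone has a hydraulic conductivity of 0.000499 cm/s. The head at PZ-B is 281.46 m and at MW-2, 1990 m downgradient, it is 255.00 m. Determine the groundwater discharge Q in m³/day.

9.92

Convert K: 0.000499 cm/s × 864 = 0.4311 m/day.
Hydraulic gradient i = (281.46 − 255.00) / 1990 = 26.46 / 1990 = 0.01330.
Darcy's law: Q = K · A · i = 0.4311 × 1730 × 0.01330 = 9.917 m³/day.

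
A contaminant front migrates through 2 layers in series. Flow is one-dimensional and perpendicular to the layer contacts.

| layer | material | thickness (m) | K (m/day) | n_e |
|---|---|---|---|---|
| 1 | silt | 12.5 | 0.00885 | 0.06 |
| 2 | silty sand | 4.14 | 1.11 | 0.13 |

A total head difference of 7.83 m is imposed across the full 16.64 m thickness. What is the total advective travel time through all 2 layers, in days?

233

With flow normal to the layers, continuity requires the same specific discharge q through every layer.
Σ(b_i/K_i) = 12.5/0.00885 + 4.14/1.11 = 1416 d.
q = Δh / Σ(b_i/K_i) = 7.83 / 1416 = 0.005529 m/day.
In each layer the seepage velocity is v_i = q/n_i, so the layer transit time is t_i = b_i·n_i / q:
  layer 1 (silt): t_1 = 12.5 × 0.06 / 0.005529 = 135.6 d
  layer 2 (silty sand): t_2 = 4.14 × 0.13 / 0.005529 = 97.34 d
Total t = Σ t_i = 233.0 days.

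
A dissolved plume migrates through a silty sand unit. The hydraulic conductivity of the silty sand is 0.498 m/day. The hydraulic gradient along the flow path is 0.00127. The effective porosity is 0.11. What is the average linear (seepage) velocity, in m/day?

0.00575

Hydraulic gradient i = 0.00127.
Darcy flux q = K · i = 0.4980 × 0.001270 = 0.0006325 m/day.
Seepage velocity v = q / n_e = 0.0006325 / 0.11 = 0.005750 m/day.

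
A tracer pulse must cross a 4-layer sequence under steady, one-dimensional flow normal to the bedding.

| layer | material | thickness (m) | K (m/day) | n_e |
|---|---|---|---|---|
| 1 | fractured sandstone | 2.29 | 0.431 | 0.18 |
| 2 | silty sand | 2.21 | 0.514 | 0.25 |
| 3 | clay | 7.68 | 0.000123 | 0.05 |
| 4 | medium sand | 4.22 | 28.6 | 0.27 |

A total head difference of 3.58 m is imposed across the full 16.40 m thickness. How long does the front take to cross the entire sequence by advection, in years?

119

With flow normal to the layers, continuity requires the same specific discharge q through every layer.
Σ(b_i/K_i) = 2.29/0.431 + 2.21/0.514 + 7.68/0.000123 + 4.22/28.6 = 62449 d.
q = Δh / Σ(b_i/K_i) = 3.58 / 62449 = 5.733e-05 m/day.
In each layer the seepage velocity is v_i = q/n_i, so the layer transit time is t_i = b_i·n_i / q:
  layer 1 (fractured sandstone): t_1 = 2.29 × 0.18 / 5.733e-05 = 7190 d
  layer 2 (silty sand): t_2 = 2.21 × 0.25 / 5.733e-05 = 9638 d
  layer 3 (clay): t_3 = 7.68 × 0.05 / 5.733e-05 = 6698 d
  layer 4 (medium sand): t_4 = 4.22 × 0.27 / 5.733e-05 = 19875 d
Total t = Σ t_i = 43402 days = 118.8 years.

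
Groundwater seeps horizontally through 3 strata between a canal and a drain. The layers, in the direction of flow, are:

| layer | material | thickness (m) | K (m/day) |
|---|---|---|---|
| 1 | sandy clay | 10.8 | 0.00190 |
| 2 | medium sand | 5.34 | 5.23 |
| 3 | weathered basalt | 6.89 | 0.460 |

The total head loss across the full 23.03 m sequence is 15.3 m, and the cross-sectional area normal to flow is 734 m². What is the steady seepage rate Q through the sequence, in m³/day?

Flow is perpendicular to layering, so the layers act in series and the equivalent K is the thickness-weighted harmonic mean.
Total thickness L = 10.8 + 5.34 + 6.89 = 23.03 m.
Σ(b_i/K_i) = 10.8/0.00190 + 5.34/5.23 + 6.89/0.460 = 5700 d.
K_eq = L / Σ(b_i/K_i) = 23.03 / 5700 = 0.004040 m/day.
Q = K_eq · A · (Δh/L) = 0.004040 × 734 × (15.3/23.03) = 1.970 m³/day.

1.97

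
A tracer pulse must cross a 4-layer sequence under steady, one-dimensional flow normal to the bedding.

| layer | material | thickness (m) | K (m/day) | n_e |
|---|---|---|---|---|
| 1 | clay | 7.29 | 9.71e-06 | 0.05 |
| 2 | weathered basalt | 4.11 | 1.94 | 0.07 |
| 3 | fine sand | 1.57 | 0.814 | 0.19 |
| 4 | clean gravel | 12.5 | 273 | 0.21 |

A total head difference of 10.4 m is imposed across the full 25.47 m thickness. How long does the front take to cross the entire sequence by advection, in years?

With flow normal to the layers, continuity requires the same specific discharge q through every layer.
Σ(b_i/K_i) = 7.29/9.71e-06 + 4.11/1.94 + 1.57/0.814 + 12.5/273 = 7.508e+05 d.
q = Δh / Σ(b_i/K_i) = 10.4 / 7.508e+05 = 1.385e-05 m/day.
In each layer the seepage velocity is v_i = q/n_i, so the layer transit time is t_i = b_i·n_i / q:
  layer 1 (clay): t_1 = 7.29 × 0.05 / 1.385e-05 = 26313 d
  layer 2 (weathered basalt): t_2 = 4.11 × 0.07 / 1.385e-05 = 20769 d
  layer 3 (fine sand): t_3 = 1.57 × 0.19 / 1.385e-05 = 21534 d
  layer 4 (clean gravel): t_4 = 12.5 × 0.21 / 1.385e-05 = 1.895e+05 d
Total t = Σ t_i = 2.581e+05 days = 706.7 years.

707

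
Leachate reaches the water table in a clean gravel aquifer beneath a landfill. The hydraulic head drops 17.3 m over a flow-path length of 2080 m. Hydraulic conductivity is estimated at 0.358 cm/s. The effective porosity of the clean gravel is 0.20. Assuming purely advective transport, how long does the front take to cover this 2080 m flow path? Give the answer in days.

162

Convert K: 0.358 cm/s × 864 = 309.3 m/day.
Hydraulic gradient i = Δh / L = 17.3 / 2080 = 0.008317.
Darcy flux q = K · i = 309.3 × 0.008317 = 2.573 m/day.
Seepage velocity v = q / n_e = 2.573 / 0.20 = 12.86 m/day.
Travel time t = L / v = 2080 / 12.86 = 161.7 days.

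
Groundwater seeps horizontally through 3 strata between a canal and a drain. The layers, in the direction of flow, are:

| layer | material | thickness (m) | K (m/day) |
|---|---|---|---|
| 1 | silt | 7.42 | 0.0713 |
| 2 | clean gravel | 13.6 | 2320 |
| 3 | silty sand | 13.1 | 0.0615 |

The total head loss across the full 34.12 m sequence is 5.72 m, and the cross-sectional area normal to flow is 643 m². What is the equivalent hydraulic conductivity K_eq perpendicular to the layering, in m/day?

0.108

Flow is perpendicular to layering, so the layers act in series and the equivalent K is the thickness-weighted harmonic mean.
Total thickness L = 7.42 + 13.6 + 13.1 = 34.12 m.
Σ(b_i/K_i) = 7.42/0.0713 + 13.6/2320 + 13.1/0.0615 = 317.1 d.
K_eq = L / Σ(b_i/K_i) = 34.12 / 317.1 = 0.1076 m/day.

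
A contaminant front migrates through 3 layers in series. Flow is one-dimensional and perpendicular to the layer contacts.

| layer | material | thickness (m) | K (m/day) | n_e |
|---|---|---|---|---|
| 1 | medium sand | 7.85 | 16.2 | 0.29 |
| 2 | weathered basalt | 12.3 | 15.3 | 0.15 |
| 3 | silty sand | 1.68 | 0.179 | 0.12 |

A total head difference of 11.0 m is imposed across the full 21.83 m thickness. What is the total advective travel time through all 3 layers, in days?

4.19

With flow normal to the layers, continuity requires the same specific discharge q through every layer.
Σ(b_i/K_i) = 7.85/16.2 + 12.3/15.3 + 1.68/0.179 = 10.67 d.
q = Δh / Σ(b_i/K_i) = 11.0 / 10.67 = 1.031 m/day.
In each layer the seepage velocity is v_i = q/n_i, so the layer transit time is t_i = b_i·n_i / q:
  layer 1 (medium sand): t_1 = 7.85 × 0.29 / 1.031 = 2.209 d
  layer 2 (weathered basalt): t_2 = 12.3 × 0.15 / 1.031 = 1.790 d
  layer 3 (silty sand): t_3 = 1.68 × 0.12 / 1.031 = 0.1956 d
Total t = Σ t_i = 4.195 days.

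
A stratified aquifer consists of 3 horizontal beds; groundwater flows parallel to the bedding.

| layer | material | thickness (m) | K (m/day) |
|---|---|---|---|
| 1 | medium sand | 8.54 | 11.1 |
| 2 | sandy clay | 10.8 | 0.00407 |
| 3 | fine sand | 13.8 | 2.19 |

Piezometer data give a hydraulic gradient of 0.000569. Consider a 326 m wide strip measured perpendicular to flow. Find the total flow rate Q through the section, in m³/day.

Flow is parallel to layering, so each bed carries its own Darcy discharge and the transmissivities add.
Σ(K_i·b_i) = 11.1×8.54 + 0.00407×10.8 + 2.19×13.8 = 125.1 m²/day.
Hydraulic gradient i = 0.000569.
Q = Σ(K_i·b_i) · W · i = 125.1 × 326 × 0.0005690 = 23.20 m³/day.

23.2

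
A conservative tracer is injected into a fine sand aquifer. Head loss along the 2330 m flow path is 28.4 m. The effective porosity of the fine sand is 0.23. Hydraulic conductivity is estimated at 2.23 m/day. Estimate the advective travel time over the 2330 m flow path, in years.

54.0

Hydraulic gradient i = Δh / L = 28.4 / 2330 = 0.01219.
Darcy flux q = K · i = 2.230 × 0.01219 = 0.02718 m/day.
Seepage velocity v = q / n_e = 0.02718 / 0.23 = 0.1182 m/day.
Travel time t = L / v = 2330 / 0.1182 = 19716 days = 53.98 years.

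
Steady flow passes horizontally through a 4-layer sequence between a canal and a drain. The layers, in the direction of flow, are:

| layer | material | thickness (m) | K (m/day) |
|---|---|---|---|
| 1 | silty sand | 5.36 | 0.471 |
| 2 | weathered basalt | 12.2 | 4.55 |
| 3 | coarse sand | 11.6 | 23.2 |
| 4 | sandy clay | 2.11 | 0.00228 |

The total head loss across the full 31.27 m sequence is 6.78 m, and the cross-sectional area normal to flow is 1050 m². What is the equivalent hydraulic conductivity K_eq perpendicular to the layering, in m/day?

0.0333

Flow is perpendicular to layering, so the layers act in series and the equivalent K is the thickness-weighted harmonic mean.
Total thickness L = 5.36 + 12.2 + 11.6 + 2.11 = 31.27 m.
Σ(b_i/K_i) = 5.36/0.471 + 12.2/4.55 + 11.6/23.2 + 2.11/0.00228 = 940.0 d.
K_eq = L / Σ(b_i/K_i) = 31.27 / 940.0 = 0.03327 m/day.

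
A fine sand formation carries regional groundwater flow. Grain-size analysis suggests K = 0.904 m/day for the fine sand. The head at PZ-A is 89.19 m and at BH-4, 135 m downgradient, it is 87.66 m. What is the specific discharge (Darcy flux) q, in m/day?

Hydraulic gradient i = (89.19 − 87.66) / 135 = 1.53 / 135 = 0.01133.
Specific discharge q = K · i = 0.9040 × 0.01133 = 0.01025 m/day.

0.0102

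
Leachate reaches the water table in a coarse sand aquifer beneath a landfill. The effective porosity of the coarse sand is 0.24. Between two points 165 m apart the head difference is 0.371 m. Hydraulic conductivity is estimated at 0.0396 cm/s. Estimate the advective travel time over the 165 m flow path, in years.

1.41

Convert K: 0.0396 cm/s × 864 = 34.21 m/day.
Hydraulic gradient i = Δh / L = 0.371 / 165 = 0.002248.
Darcy flux q = K · i = 34.21 × 0.002248 = 0.07693 m/day.
Seepage velocity v = q / n_e = 0.07693 / 0.24 = 0.3205 m/day.
Travel time t = L / v = 165 / 0.3205 = 514.7 days = 1.409 years.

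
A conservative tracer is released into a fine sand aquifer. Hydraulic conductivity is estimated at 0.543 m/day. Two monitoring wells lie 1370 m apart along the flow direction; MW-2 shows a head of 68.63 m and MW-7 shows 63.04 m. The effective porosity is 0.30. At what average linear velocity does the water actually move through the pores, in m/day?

0.00739

Hydraulic gradient i = (68.63 − 63.04) / 1370 = 5.59 / 1370 = 0.004080.
Darcy flux q = K · i = 0.5430 × 0.004080 = 0.002216 m/day.
Seepage velocity v = q / n_e = 0.002216 / 0.30 = 0.007385 m/day.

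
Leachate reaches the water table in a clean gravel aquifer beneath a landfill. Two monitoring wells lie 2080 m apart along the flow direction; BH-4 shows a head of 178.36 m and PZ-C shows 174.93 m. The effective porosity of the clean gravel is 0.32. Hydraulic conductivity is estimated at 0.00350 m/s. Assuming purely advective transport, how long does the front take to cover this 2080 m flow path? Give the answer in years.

3.65

Convert K: 0.00350 m/s × 86400 = 302.4 m/day.
Hydraulic gradient i = (178.36 − 174.93) / 2080 = 3.43 / 2080 = 0.001649.
Darcy flux q = K · i = 302.4 × 0.001649 = 0.4987 m/day.
Seepage velocity v = q / n_e = 0.4987 / 0.32 = 1.558 m/day.
Travel time t = L / v = 2080 / 1.558 = 1335 days = 3.654 years.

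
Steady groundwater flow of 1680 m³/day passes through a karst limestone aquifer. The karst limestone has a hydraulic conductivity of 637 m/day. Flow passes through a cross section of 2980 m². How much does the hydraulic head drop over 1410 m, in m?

1.25

From Q = K·A·i, i = Q / (K·A) = 1680 / (637.0 × 2980) = 0.0008850.
Head loss Δh = i · L = 0.0008850 × 1410 = 1.248 m.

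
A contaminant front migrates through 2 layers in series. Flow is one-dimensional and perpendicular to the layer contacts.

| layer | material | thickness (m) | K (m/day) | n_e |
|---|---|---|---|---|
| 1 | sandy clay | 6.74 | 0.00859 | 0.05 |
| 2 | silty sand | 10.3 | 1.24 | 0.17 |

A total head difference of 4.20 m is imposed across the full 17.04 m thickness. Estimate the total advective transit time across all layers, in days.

With flow normal to the layers, continuity requires the same specific discharge q through every layer.
Σ(b_i/K_i) = 6.74/0.00859 + 10.3/1.24 = 792.9 d.
q = Δh / Σ(b_i/K_i) = 4.20 / 792.9 = 0.005297 m/day.
In each layer the seepage velocity is v_i = q/n_i, so the layer transit time is t_i = b_i·n_i / q:
  layer 1 (sandy clay): t_1 = 6.74 × 0.05 / 0.005297 = 63.62 d
  layer 2 (silty sand): t_2 = 10.3 × 0.17 / 0.005297 = 330.6 d
Total t = Σ t_i = 394.2 days.

394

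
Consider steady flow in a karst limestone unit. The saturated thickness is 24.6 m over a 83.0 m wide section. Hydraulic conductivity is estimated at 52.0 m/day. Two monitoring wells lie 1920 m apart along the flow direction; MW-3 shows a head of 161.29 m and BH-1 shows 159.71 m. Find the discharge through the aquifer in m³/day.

87.4

Cross-sectional area A = 83.0 × 24.6 = 2042 m².
Hydraulic gradient i = (161.29 − 159.71) / 1920 = 1.58 / 1920 = 0.0008229.
Darcy's law: Q = K · A · i = 52.00 × 2042 × 0.0008229 = 87.37 m³/day.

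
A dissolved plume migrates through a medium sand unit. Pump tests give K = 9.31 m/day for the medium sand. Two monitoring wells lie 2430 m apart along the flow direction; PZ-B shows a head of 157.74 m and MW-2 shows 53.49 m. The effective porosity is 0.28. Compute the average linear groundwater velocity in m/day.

Hydraulic gradient i = (157.74 − 53.49) / 2430 = 104.25 / 2430 = 0.04290.
Darcy flux q = K · i = 9.310 × 0.04290 = 0.3994 m/day.
Seepage velocity v = q / n_e = 0.3994 / 0.28 = 1.426 m/day.

1.43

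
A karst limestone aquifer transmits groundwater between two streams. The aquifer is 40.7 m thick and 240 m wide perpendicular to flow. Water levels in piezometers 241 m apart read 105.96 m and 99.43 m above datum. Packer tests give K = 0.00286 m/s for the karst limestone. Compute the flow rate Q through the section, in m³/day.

65400

Convert K: 0.00286 m/s × 86400 = 247.1 m/day.
Cross-sectional area A = 240 × 40.7 = 9768 m².
Hydraulic gradient i = (105.96 − 99.43) / 241 = 6.53 / 241 = 0.02710.
Darcy's law: Q = K · A · i = 247.1 × 9768 × 0.02710 = 65401 m³/day.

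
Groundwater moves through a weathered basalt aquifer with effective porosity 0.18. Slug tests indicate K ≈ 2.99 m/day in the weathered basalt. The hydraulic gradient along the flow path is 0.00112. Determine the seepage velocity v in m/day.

0.0186

Hydraulic gradient i = 0.00112.
Darcy flux q = K · i = 2.990 × 0.001120 = 0.003349 m/day.
Seepage velocity v = q / n_e = 0.003349 / 0.18 = 0.01860 m/day.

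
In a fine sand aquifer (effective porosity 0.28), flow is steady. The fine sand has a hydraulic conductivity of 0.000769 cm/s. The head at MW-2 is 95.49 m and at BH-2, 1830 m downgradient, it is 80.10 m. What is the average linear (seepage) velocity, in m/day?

Convert K: 0.000769 cm/s × 864 = 0.6644 m/day.
Hydraulic gradient i = (95.49 − 80.10) / 1830 = 15.39 / 1830 = 0.008410.
Darcy flux q = K · i = 0.6644 × 0.008410 = 0.005588 m/day.
Seepage velocity v = q / n_e = 0.005588 / 0.28 = 0.01996 m/day.

0.0200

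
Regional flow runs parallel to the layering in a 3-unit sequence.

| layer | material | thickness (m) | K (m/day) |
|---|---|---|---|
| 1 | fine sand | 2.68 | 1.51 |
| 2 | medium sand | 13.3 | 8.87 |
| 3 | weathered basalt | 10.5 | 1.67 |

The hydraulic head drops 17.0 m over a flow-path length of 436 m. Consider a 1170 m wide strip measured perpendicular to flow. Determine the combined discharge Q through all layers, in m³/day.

6370

Flow is parallel to layering, so each bed carries its own Darcy discharge and the transmissivities add.
Σ(K_i·b_i) = 1.51×2.68 + 8.87×13.3 + 1.67×10.5 = 139.6 m²/day.
Hydraulic gradient i = Δh / L = 17.0 / 436 = 0.03899.
Q = Σ(K_i·b_i) · W · i = 139.6 × 1170 × 0.03899 = 6366 m³/day.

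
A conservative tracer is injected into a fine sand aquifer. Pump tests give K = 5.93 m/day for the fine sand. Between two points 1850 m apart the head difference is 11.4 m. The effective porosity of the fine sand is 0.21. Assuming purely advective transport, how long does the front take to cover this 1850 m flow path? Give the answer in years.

29.1

Hydraulic gradient i = Δh / L = 11.4 / 1850 = 0.006162.
Darcy flux q = K · i = 5.930 × 0.006162 = 0.03654 m/day.
Seepage velocity v = q / n_e = 0.03654 / 0.21 = 0.1740 m/day.
Travel time t = L / v = 1850 / 0.1740 = 10632 days = 29.11 years.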